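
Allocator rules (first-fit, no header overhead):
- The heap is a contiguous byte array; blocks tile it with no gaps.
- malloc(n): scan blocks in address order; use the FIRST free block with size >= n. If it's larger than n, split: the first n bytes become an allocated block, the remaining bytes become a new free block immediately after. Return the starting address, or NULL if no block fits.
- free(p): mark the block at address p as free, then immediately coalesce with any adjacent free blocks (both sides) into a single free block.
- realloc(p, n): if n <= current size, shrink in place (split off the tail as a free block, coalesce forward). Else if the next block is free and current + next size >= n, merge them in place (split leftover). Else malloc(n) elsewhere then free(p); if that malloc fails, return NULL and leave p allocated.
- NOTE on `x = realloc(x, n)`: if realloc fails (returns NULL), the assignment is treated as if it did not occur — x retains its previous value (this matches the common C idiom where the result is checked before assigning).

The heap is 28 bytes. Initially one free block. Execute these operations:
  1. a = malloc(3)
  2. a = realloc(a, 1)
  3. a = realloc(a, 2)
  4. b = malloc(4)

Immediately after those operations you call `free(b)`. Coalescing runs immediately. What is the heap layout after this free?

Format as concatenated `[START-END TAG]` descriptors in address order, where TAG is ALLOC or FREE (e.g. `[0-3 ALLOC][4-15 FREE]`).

Answer: [0-1 ALLOC][2-27 FREE]

Derivation:
Op 1: a = malloc(3) -> a = 0; heap: [0-2 ALLOC][3-27 FREE]
Op 2: a = realloc(a, 1) -> a = 0; heap: [0-0 ALLOC][1-27 FREE]
Op 3: a = realloc(a, 2) -> a = 0; heap: [0-1 ALLOC][2-27 FREE]
Op 4: b = malloc(4) -> b = 2; heap: [0-1 ALLOC][2-5 ALLOC][6-27 FREE]
free(b): b = 2 -> block [2-5 ALLOC]; mark free, coalesce with adjacent free neighbors -> [0-1 ALLOC][2-27 FREE]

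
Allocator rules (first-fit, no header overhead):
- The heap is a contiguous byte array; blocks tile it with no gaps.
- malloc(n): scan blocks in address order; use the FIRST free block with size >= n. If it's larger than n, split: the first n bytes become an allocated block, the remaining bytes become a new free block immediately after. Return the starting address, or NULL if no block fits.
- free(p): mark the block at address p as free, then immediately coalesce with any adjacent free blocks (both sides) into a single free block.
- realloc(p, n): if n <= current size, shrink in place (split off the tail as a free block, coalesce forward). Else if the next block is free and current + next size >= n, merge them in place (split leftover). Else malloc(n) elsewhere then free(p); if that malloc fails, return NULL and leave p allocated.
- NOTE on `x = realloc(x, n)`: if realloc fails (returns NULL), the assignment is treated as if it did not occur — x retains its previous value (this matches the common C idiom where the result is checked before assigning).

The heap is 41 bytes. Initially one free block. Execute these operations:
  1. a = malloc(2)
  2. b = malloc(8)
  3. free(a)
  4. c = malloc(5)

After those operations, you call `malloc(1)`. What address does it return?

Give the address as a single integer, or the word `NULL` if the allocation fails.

Answer: 0

Derivation:
Op 1: a = malloc(2) -> a = 0; heap: [0-1 ALLOC][2-40 FREE]
Op 2: b = malloc(8) -> b = 2; heap: [0-1 ALLOC][2-9 ALLOC][10-40 FREE]
Op 3: free(a) -> (freed a); heap: [0-1 FREE][2-9 ALLOC][10-40 FREE]
Op 4: c = malloc(5) -> c = 10; heap: [0-1 FREE][2-9 ALLOC][10-14 ALLOC][15-40 FREE]
malloc(1): first-fit scan over [0-1 FREE][2-9 ALLOC][10-14 ALLOC][15-40 FREE] -> 0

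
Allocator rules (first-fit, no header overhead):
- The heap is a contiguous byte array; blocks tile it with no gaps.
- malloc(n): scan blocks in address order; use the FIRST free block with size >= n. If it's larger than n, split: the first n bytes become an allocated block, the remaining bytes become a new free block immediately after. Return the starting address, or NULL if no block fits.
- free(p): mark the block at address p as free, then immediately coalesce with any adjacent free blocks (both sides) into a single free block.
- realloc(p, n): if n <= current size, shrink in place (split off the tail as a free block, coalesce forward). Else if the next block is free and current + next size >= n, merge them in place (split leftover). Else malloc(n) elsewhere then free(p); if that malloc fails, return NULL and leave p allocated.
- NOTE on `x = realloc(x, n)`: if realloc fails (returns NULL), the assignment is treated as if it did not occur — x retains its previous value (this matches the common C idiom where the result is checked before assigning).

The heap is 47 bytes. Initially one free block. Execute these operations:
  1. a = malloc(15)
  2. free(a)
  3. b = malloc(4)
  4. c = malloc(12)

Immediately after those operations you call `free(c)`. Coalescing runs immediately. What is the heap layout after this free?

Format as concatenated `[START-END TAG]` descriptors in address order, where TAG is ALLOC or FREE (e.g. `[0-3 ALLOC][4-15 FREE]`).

Answer: [0-3 ALLOC][4-46 FREE]

Derivation:
Op 1: a = malloc(15) -> a = 0; heap: [0-14 ALLOC][15-46 FREE]
Op 2: free(a) -> (freed a); heap: [0-46 FREE]
Op 3: b = malloc(4) -> b = 0; heap: [0-3 ALLOC][4-46 FREE]
Op 4: c = malloc(12) -> c = 4; heap: [0-3 ALLOC][4-15 ALLOC][16-46 FREE]
free(c): c = 4 -> block [4-15 ALLOC]; mark free, coalesce with adjacent free neighbors -> [0-3 ALLOC][4-46 FREE]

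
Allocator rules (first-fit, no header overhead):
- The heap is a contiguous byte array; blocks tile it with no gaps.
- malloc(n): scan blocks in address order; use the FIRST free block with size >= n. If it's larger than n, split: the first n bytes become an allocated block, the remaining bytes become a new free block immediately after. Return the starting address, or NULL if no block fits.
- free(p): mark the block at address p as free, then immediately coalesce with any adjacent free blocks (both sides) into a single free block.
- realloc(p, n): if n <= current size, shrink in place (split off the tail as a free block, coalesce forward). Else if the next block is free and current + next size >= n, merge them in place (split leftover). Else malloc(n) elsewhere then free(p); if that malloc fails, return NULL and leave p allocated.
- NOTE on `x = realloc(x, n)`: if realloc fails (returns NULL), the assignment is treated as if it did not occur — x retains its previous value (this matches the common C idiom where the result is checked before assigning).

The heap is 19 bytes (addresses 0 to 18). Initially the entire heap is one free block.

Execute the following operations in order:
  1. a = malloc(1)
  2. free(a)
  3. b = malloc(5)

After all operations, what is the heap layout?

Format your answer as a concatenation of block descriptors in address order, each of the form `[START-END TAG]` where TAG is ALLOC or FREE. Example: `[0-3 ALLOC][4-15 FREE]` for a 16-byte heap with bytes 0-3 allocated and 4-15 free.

Answer: [0-4 ALLOC][5-18 FREE]

Derivation:
Op 1: a = malloc(1) -> a = 0; heap: [0-0 ALLOC][1-18 FREE]
Op 2: free(a) -> (freed a); heap: [0-18 FREE]
Op 3: b = malloc(5) -> b = 0; heap: [0-4 ALLOC][5-18 FREE]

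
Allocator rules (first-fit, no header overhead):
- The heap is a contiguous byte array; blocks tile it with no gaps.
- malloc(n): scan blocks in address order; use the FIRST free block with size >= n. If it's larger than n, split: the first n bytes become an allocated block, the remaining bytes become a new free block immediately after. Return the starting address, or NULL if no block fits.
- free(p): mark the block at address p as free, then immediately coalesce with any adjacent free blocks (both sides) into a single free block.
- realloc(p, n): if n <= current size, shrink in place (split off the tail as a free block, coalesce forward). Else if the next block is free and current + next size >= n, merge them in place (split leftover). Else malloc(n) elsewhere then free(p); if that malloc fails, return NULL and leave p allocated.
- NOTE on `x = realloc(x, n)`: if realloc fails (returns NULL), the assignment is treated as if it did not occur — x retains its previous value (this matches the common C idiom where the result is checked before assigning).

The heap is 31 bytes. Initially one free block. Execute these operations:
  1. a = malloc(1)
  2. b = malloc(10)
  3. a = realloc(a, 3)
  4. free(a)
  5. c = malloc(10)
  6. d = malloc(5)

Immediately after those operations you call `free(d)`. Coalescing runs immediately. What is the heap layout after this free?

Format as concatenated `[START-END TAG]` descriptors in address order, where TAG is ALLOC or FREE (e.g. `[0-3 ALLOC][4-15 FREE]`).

Op 1: a = malloc(1) -> a = 0; heap: [0-0 ALLOC][1-30 FREE]
Op 2: b = malloc(10) -> b = 1; heap: [0-0 ALLOC][1-10 ALLOC][11-30 FREE]
Op 3: a = realloc(a, 3) -> a = 11; heap: [0-0 FREE][1-10 ALLOC][11-13 ALLOC][14-30 FREE]
Op 4: free(a) -> (freed a); heap: [0-0 FREE][1-10 ALLOC][11-30 FREE]
Op 5: c = malloc(10) -> c = 11; heap: [0-0 FREE][1-10 ALLOC][11-20 ALLOC][21-30 FREE]
Op 6: d = malloc(5) -> d = 21; heap: [0-0 FREE][1-10 ALLOC][11-20 ALLOC][21-25 ALLOC][26-30 FREE]
free(d): d = 21 -> block [21-25 ALLOC]; mark free, coalesce with adjacent free neighbors -> [0-0 FREE][1-10 ALLOC][11-20 ALLOC][21-30 FREE]

Answer: [0-0 FREE][1-10 ALLOC][11-20 ALLOC][21-30 FREE]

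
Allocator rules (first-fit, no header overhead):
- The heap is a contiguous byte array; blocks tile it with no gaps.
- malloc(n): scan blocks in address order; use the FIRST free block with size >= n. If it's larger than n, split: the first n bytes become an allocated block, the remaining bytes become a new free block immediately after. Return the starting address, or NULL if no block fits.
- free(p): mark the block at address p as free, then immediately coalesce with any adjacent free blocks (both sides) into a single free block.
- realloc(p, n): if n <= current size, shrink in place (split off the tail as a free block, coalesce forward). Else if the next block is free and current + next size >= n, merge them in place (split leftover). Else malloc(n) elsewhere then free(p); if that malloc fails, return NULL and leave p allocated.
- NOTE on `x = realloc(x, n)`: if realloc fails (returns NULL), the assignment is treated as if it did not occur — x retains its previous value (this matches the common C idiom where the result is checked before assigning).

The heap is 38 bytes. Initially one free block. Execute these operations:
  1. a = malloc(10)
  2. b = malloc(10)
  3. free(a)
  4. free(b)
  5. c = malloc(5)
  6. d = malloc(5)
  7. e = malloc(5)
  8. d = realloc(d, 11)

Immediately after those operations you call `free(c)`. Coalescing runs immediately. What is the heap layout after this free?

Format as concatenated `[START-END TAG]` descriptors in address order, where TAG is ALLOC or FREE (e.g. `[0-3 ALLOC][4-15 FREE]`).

Answer: [0-9 FREE][10-14 ALLOC][15-25 ALLOC][26-37 FREE]

Derivation:
Op 1: a = malloc(10) -> a = 0; heap: [0-9 ALLOC][10-37 FREE]
Op 2: b = malloc(10) -> b = 10; heap: [0-9 ALLOC][10-19 ALLOC][20-37 FREE]
Op 3: free(a) -> (freed a); heap: [0-9 FREE][10-19 ALLOC][20-37 FREE]
Op 4: free(b) -> (freed b); heap: [0-37 FREE]
Op 5: c = malloc(5) -> c = 0; heap: [0-4 ALLOC][5-37 FREE]
Op 6: d = malloc(5) -> d = 5; heap: [0-4 ALLOC][5-9 ALLOC][10-37 FREE]
Op 7: e = malloc(5) -> e = 10; heap: [0-4 ALLOC][5-9 ALLOC][10-14 ALLOC][15-37 FREE]
Op 8: d = realloc(d, 11) -> d = 15; heap: [0-4 ALLOC][5-9 FREE][10-14 ALLOC][15-25 ALLOC][26-37 FREE]
free(c): c = 0 -> block [0-4 ALLOC]; mark free, coalesce with adjacent free neighbors -> [0-9 FREE][10-14 ALLOC][15-25 ALLOC][26-37 FREE]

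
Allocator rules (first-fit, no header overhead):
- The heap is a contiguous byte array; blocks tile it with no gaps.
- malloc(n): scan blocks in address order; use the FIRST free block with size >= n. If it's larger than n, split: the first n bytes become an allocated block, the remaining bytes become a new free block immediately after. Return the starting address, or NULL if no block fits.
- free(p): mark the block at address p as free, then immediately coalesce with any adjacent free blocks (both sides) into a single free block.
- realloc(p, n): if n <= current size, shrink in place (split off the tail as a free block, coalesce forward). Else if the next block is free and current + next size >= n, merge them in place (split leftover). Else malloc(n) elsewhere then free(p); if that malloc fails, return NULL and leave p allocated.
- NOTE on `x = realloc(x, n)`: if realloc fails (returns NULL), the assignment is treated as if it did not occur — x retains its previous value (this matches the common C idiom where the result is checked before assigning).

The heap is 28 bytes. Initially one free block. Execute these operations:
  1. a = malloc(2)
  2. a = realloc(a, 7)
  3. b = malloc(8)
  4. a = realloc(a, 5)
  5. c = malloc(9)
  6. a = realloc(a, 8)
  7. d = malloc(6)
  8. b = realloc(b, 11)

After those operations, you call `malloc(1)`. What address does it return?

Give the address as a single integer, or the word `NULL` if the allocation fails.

Op 1: a = malloc(2) -> a = 0; heap: [0-1 ALLOC][2-27 FREE]
Op 2: a = realloc(a, 7) -> a = 0; heap: [0-6 ALLOC][7-27 FREE]
Op 3: b = malloc(8) -> b = 7; heap: [0-6 ALLOC][7-14 ALLOC][15-27 FREE]
Op 4: a = realloc(a, 5) -> a = 0; heap: [0-4 ALLOC][5-6 FREE][7-14 ALLOC][15-27 FREE]
Op 5: c = malloc(9) -> c = 15; heap: [0-4 ALLOC][5-6 FREE][7-14 ALLOC][15-23 ALLOC][24-27 FREE]
Op 6: a = realloc(a, 8) -> NULL (a unchanged); heap: [0-4 ALLOC][5-6 FREE][7-14 ALLOC][15-23 ALLOC][24-27 FREE]
Op 7: d = malloc(6) -> d = NULL; heap: [0-4 ALLOC][5-6 FREE][7-14 ALLOC][15-23 ALLOC][24-27 FREE]
Op 8: b = realloc(b, 11) -> NULL (b unchanged); heap: [0-4 ALLOC][5-6 FREE][7-14 ALLOC][15-23 ALLOC][24-27 FREE]
malloc(1): first-fit scan over [0-4 ALLOC][5-6 FREE][7-14 ALLOC][15-23 ALLOC][24-27 FREE] -> 5

Answer: 5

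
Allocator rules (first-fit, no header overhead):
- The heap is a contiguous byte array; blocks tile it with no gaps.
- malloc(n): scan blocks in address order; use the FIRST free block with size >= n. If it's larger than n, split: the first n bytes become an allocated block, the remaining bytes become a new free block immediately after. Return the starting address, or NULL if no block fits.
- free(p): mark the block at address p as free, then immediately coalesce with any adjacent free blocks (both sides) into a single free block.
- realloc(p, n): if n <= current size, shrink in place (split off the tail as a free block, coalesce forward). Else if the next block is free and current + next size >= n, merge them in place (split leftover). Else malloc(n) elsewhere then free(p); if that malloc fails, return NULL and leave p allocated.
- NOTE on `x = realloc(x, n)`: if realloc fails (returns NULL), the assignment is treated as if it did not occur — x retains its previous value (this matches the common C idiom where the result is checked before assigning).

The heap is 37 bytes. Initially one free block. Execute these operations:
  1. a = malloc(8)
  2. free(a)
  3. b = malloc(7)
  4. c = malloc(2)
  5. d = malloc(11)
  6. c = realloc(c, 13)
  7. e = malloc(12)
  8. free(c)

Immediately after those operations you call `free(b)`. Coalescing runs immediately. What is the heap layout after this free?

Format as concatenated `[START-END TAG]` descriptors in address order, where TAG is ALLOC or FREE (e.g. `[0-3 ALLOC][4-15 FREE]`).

Answer: [0-8 FREE][9-19 ALLOC][20-36 FREE]

Derivation:
Op 1: a = malloc(8) -> a = 0; heap: [0-7 ALLOC][8-36 FREE]
Op 2: free(a) -> (freed a); heap: [0-36 FREE]
Op 3: b = malloc(7) -> b = 0; heap: [0-6 ALLOC][7-36 FREE]
Op 4: c = malloc(2) -> c = 7; heap: [0-6 ALLOC][7-8 ALLOC][9-36 FREE]
Op 5: d = malloc(11) -> d = 9; heap: [0-6 ALLOC][7-8 ALLOC][9-19 ALLOC][20-36 FREE]
Op 6: c = realloc(c, 13) -> c = 20; heap: [0-6 ALLOC][7-8 FREE][9-19 ALLOC][20-32 ALLOC][33-36 FREE]
Op 7: e = malloc(12) -> e = NULL; heap: [0-6 ALLOC][7-8 FREE][9-19 ALLOC][20-32 ALLOC][33-36 FREE]
Op 8: free(c) -> (freed c); heap: [0-6 ALLOC][7-8 FREE][9-19 ALLOC][20-36 FREE]
free(b): b = 0 -> block [0-6 ALLOC]; mark free, coalesce with adjacent free neighbors -> [0-8 FREE][9-19 ALLOC][20-36 FREE]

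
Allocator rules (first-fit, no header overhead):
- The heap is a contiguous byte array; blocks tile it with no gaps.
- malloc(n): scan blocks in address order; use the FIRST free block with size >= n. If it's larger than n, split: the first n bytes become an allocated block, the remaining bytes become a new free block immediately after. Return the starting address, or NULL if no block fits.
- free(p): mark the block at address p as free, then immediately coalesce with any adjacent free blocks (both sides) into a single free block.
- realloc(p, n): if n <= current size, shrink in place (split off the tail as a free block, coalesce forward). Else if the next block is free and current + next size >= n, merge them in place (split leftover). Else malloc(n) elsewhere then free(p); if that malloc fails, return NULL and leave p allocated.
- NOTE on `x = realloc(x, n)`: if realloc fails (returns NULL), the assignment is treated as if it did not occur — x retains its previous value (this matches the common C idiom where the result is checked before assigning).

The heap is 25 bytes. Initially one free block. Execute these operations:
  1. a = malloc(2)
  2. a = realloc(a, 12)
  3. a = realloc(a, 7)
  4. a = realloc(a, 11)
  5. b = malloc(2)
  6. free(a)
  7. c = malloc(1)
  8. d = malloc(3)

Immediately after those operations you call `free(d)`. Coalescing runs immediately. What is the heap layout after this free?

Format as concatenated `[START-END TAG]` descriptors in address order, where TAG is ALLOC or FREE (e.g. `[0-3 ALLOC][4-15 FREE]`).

Answer: [0-0 ALLOC][1-10 FREE][11-12 ALLOC][13-24 FREE]

Derivation:
Op 1: a = malloc(2) -> a = 0; heap: [0-1 ALLOC][2-24 FREE]
Op 2: a = realloc(a, 12) -> a = 0; heap: [0-11 ALLOC][12-24 FREE]
Op 3: a = realloc(a, 7) -> a = 0; heap: [0-6 ALLOC][7-24 FREE]
Op 4: a = realloc(a, 11) -> a = 0; heap: [0-10 ALLOC][11-24 FREE]
Op 5: b = malloc(2) -> b = 11; heap: [0-10 ALLOC][11-12 ALLOC][13-24 FREE]
Op 6: free(a) -> (freed a); heap: [0-10 FREE][11-12 ALLOC][13-24 FREE]
Op 7: c = malloc(1) -> c = 0; heap: [0-0 ALLOC][1-10 FREE][11-12 ALLOC][13-24 FREE]
Op 8: d = malloc(3) -> d = 1; heap: [0-0 ALLOC][1-3 ALLOC][4-10 FREE][11-12 ALLOC][13-24 FREE]
free(d): d = 1 -> block [1-3 ALLOC]; mark free, coalesce with adjacent free neighbors -> [0-0 ALLOC][1-10 FREE][11-12 ALLOC][13-24 FREE]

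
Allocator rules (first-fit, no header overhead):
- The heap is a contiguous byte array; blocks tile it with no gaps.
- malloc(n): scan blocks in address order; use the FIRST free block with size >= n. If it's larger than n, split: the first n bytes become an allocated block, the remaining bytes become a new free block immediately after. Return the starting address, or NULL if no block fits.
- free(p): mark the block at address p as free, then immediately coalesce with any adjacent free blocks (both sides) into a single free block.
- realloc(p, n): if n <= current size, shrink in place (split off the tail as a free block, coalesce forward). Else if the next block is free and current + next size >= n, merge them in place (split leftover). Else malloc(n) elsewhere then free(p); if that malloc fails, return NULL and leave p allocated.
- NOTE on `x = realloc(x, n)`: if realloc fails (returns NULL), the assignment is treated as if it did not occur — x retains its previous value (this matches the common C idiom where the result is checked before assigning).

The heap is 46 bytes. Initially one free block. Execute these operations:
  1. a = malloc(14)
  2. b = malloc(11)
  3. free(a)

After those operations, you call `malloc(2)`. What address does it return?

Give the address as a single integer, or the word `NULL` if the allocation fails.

Answer: 0

Derivation:
Op 1: a = malloc(14) -> a = 0; heap: [0-13 ALLOC][14-45 FREE]
Op 2: b = malloc(11) -> b = 14; heap: [0-13 ALLOC][14-24 ALLOC][25-45 FREE]
Op 3: free(a) -> (freed a); heap: [0-13 FREE][14-24 ALLOC][25-45 FREE]
malloc(2): first-fit scan over [0-13 FREE][14-24 ALLOC][25-45 FREE] -> 0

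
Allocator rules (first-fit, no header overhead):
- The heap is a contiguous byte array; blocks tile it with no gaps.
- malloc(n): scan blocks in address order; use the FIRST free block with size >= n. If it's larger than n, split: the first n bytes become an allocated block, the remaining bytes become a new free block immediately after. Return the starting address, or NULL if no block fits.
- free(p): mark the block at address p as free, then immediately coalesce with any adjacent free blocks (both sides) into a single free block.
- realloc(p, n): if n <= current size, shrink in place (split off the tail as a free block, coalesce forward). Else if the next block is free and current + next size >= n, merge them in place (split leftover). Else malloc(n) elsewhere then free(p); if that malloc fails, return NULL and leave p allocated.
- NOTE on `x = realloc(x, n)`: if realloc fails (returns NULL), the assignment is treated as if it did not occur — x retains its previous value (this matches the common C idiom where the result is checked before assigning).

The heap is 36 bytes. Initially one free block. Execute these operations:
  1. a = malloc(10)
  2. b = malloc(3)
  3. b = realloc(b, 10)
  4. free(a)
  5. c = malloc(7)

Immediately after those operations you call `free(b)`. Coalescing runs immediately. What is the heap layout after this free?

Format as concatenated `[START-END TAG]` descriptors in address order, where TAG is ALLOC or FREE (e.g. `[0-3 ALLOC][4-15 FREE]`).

Answer: [0-6 ALLOC][7-35 FREE]

Derivation:
Op 1: a = malloc(10) -> a = 0; heap: [0-9 ALLOC][10-35 FREE]
Op 2: b = malloc(3) -> b = 10; heap: [0-9 ALLOC][10-12 ALLOC][13-35 FREE]
Op 3: b = realloc(b, 10) -> b = 10; heap: [0-9 ALLOC][10-19 ALLOC][20-35 FREE]
Op 4: free(a) -> (freed a); heap: [0-9 FREE][10-19 ALLOC][20-35 FREE]
Op 5: c = malloc(7) -> c = 0; heap: [0-6 ALLOC][7-9 FREE][10-19 ALLOC][20-35 FREE]
free(b): b = 10 -> block [10-19 ALLOC]; mark free, coalesce with adjacent free neighbors -> [0-6 ALLOC][7-35 FREE]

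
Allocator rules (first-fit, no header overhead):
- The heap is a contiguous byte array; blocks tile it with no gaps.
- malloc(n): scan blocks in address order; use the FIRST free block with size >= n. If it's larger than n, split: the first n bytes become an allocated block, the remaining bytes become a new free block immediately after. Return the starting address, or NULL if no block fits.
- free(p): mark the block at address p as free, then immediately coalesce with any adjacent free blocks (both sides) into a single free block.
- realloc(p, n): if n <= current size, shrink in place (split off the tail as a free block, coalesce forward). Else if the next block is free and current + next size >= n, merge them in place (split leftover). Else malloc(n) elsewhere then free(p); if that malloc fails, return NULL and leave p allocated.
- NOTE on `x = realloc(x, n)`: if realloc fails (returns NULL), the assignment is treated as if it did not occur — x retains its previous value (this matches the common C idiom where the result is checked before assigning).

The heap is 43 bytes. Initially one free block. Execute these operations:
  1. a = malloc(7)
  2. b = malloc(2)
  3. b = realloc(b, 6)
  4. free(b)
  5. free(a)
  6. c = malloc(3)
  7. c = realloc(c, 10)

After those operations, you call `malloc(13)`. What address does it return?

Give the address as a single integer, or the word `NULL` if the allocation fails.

Answer: 10

Derivation:
Op 1: a = malloc(7) -> a = 0; heap: [0-6 ALLOC][7-42 FREE]
Op 2: b = malloc(2) -> b = 7; heap: [0-6 ALLOC][7-8 ALLOC][9-42 FREE]
Op 3: b = realloc(b, 6) -> b = 7; heap: [0-6 ALLOC][7-12 ALLOC][13-42 FREE]
Op 4: free(b) -> (freed b); heap: [0-6 ALLOC][7-42 FREE]
Op 5: free(a) -> (freed a); heap: [0-42 FREE]
Op 6: c = malloc(3) -> c = 0; heap: [0-2 ALLOC][3-42 FREE]
Op 7: c = realloc(c, 10) -> c = 0; heap: [0-9 ALLOC][10-42 FREE]
malloc(13): first-fit scan over [0-9 ALLOC][10-42 FREE] -> 10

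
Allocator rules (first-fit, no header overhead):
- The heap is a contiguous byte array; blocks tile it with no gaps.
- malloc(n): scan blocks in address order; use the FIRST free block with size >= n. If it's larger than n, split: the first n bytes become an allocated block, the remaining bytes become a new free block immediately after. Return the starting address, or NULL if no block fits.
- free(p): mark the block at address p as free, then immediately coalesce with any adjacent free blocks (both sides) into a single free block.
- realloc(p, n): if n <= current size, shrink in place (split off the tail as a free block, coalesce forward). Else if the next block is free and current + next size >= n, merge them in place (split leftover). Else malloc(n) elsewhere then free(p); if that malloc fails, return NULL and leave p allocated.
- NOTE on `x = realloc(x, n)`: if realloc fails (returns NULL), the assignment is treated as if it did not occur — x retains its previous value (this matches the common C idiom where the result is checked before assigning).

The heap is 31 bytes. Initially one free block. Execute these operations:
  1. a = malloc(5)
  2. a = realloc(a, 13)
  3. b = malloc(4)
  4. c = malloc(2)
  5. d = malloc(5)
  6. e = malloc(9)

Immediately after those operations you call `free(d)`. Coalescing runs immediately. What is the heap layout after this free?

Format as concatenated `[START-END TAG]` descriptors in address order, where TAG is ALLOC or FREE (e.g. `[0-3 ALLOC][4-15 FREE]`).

Answer: [0-12 ALLOC][13-16 ALLOC][17-18 ALLOC][19-30 FREE]

Derivation:
Op 1: a = malloc(5) -> a = 0; heap: [0-4 ALLOC][5-30 FREE]
Op 2: a = realloc(a, 13) -> a = 0; heap: [0-12 ALLOC][13-30 FREE]
Op 3: b = malloc(4) -> b = 13; heap: [0-12 ALLOC][13-16 ALLOC][17-30 FREE]
Op 4: c = malloc(2) -> c = 17; heap: [0-12 ALLOC][13-16 ALLOC][17-18 ALLOC][19-30 FREE]
Op 5: d = malloc(5) -> d = 19; heap: [0-12 ALLOC][13-16 ALLOC][17-18 ALLOC][19-23 ALLOC][24-30 FREE]
Op 6: e = malloc(9) -> e = NULL; heap: [0-12 ALLOC][13-16 ALLOC][17-18 ALLOC][19-23 ALLOC][24-30 FREE]
free(d): d = 19 -> block [19-23 ALLOC]; mark free, coalesce with adjacent free neighbors -> [0-12 ALLOC][13-16 ALLOC][17-18 ALLOC][19-30 FREE]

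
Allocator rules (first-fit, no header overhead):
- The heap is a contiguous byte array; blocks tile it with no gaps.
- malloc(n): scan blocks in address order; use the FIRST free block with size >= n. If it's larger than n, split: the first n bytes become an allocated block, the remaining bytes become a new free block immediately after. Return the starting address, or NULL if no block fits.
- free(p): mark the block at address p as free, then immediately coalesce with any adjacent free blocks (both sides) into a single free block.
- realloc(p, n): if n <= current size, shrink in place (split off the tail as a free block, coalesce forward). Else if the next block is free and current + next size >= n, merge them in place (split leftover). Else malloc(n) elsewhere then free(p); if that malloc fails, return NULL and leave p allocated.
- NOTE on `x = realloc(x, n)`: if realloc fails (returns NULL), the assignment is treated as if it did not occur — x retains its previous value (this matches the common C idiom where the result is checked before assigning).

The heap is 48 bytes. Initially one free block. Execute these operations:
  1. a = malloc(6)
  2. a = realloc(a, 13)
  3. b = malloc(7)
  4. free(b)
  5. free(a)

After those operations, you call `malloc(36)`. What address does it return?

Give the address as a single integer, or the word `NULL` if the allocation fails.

Answer: 0

Derivation:
Op 1: a = malloc(6) -> a = 0; heap: [0-5 ALLOC][6-47 FREE]
Op 2: a = realloc(a, 13) -> a = 0; heap: [0-12 ALLOC][13-47 FREE]
Op 3: b = malloc(7) -> b = 13; heap: [0-12 ALLOC][13-19 ALLOC][20-47 FREE]
Op 4: free(b) -> (freed b); heap: [0-12 ALLOC][13-47 FREE]
Op 5: free(a) -> (freed a); heap: [0-47 FREE]
malloc(36): first-fit scan over [0-47 FREE] -> 0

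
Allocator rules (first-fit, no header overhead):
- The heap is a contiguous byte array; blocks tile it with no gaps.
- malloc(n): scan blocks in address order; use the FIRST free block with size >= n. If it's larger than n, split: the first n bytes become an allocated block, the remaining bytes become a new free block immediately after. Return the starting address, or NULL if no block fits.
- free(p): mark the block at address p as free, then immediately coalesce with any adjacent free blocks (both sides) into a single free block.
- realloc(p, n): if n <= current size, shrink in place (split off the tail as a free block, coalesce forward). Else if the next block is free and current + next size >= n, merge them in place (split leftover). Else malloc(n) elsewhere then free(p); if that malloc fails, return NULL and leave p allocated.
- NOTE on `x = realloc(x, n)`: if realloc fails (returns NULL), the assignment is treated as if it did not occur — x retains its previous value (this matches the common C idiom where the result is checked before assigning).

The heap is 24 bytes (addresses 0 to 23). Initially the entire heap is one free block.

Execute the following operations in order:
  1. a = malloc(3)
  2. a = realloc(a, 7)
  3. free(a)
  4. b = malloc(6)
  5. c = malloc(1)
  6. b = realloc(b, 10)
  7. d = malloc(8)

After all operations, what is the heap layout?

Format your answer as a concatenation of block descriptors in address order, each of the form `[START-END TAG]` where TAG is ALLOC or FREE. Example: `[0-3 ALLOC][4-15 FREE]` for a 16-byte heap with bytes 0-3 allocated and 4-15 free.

Answer: [0-5 FREE][6-6 ALLOC][7-16 ALLOC][17-23 FREE]

Derivation:
Op 1: a = malloc(3) -> a = 0; heap: [0-2 ALLOC][3-23 FREE]
Op 2: a = realloc(a, 7) -> a = 0; heap: [0-6 ALLOC][7-23 FREE]
Op 3: free(a) -> (freed a); heap: [0-23 FREE]
Op 4: b = malloc(6) -> b = 0; heap: [0-5 ALLOC][6-23 FREE]
Op 5: c = malloc(1) -> c = 6; heap: [0-5 ALLOC][6-6 ALLOC][7-23 FREE]
Op 6: b = realloc(b, 10) -> b = 7; heap: [0-5 FREE][6-6 ALLOC][7-16 ALLOC][17-23 FREE]
Op 7: d = malloc(8) -> d = NULL; heap: [0-5 FREE][6-6 ALLOC][7-16 ALLOC][17-23 FREE]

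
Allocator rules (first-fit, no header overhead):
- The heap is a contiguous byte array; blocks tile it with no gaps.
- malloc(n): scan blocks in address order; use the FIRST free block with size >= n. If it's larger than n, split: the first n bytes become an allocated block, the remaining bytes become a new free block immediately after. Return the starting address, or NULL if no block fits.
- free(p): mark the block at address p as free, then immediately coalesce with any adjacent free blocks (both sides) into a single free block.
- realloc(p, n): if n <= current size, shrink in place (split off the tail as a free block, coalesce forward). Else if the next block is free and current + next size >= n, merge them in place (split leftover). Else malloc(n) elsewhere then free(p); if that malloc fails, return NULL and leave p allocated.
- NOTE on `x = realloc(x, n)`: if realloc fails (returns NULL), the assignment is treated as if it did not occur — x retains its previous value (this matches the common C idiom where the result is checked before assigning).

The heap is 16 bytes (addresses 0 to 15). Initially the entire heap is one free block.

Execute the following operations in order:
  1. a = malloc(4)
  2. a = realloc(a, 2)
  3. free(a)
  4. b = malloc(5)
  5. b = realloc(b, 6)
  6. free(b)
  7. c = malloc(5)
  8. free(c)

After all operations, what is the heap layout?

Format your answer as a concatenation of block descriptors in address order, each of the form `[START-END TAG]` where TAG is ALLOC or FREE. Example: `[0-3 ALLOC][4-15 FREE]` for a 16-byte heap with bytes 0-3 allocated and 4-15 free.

Op 1: a = malloc(4) -> a = 0; heap: [0-3 ALLOC][4-15 FREE]
Op 2: a = realloc(a, 2) -> a = 0; heap: [0-1 ALLOC][2-15 FREE]
Op 3: free(a) -> (freed a); heap: [0-15 FREE]
Op 4: b = malloc(5) -> b = 0; heap: [0-4 ALLOC][5-15 FREE]
Op 5: b = realloc(b, 6) -> b = 0; heap: [0-5 ALLOC][6-15 FREE]
Op 6: free(b) -> (freed b); heap: [0-15 FREE]
Op 7: c = malloc(5) -> c = 0; heap: [0-4 ALLOC][5-15 FREE]
Op 8: free(c) -> (freed c); heap: [0-15 FREE]

Answer: [0-15 FREE]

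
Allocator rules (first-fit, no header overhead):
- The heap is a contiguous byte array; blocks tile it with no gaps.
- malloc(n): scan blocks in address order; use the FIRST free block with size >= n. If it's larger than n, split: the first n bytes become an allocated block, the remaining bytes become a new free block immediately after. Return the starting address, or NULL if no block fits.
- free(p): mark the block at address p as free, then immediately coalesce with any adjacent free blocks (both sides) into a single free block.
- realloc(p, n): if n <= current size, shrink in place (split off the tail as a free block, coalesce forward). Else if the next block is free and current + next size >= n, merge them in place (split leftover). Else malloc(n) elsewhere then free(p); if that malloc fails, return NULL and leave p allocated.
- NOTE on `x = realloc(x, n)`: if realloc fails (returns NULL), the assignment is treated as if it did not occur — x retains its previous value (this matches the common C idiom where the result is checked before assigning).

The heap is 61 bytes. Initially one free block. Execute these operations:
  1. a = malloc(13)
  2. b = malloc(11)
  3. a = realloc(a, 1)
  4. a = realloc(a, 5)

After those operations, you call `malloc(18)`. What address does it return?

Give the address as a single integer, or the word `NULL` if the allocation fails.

Op 1: a = malloc(13) -> a = 0; heap: [0-12 ALLOC][13-60 FREE]
Op 2: b = malloc(11) -> b = 13; heap: [0-12 ALLOC][13-23 ALLOC][24-60 FREE]
Op 3: a = realloc(a, 1) -> a = 0; heap: [0-0 ALLOC][1-12 FREE][13-23 ALLOC][24-60 FREE]
Op 4: a = realloc(a, 5) -> a = 0; heap: [0-4 ALLOC][5-12 FREE][13-23 ALLOC][24-60 FREE]
malloc(18): first-fit scan over [0-4 ALLOC][5-12 FREE][13-23 ALLOC][24-60 FREE] -> 24

Answer: 24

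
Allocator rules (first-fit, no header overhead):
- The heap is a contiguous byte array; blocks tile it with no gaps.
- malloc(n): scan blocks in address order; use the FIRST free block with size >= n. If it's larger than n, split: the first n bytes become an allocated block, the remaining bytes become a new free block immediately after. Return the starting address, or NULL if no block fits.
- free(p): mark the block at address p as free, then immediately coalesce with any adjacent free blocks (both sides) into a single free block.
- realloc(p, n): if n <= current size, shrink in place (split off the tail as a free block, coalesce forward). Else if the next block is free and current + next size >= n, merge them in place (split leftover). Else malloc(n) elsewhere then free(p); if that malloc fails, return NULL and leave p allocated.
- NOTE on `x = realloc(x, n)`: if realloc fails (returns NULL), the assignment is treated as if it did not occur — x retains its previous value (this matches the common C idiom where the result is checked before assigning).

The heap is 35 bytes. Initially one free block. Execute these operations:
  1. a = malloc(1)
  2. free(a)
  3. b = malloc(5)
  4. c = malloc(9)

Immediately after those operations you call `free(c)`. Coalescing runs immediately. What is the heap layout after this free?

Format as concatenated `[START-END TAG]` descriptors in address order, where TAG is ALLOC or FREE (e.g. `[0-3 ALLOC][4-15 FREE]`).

Op 1: a = malloc(1) -> a = 0; heap: [0-0 ALLOC][1-34 FREE]
Op 2: free(a) -> (freed a); heap: [0-34 FREE]
Op 3: b = malloc(5) -> b = 0; heap: [0-4 ALLOC][5-34 FREE]
Op 4: c = malloc(9) -> c = 5; heap: [0-4 ALLOC][5-13 ALLOC][14-34 FREE]
free(c): c = 5 -> block [5-13 ALLOC]; mark free, coalesce with adjacent free neighbors -> [0-4 ALLOC][5-34 FREE]

Answer: [0-4 ALLOC][5-34 FREE]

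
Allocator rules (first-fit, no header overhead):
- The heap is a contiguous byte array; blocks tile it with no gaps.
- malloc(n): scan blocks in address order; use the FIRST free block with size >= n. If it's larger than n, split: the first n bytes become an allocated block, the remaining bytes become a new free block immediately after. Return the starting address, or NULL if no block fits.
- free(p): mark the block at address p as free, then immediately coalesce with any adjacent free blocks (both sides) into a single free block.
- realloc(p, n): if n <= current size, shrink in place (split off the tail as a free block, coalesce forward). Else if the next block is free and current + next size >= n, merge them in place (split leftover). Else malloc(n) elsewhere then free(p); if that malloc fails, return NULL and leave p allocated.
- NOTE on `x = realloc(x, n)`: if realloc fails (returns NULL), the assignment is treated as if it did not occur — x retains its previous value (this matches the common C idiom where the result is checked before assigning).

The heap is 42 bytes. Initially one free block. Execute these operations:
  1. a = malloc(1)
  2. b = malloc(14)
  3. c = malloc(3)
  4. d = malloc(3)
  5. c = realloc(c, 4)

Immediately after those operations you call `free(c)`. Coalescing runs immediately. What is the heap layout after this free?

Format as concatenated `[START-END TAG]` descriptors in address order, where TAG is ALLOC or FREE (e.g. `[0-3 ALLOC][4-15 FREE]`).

Answer: [0-0 ALLOC][1-14 ALLOC][15-17 FREE][18-20 ALLOC][21-41 FREE]

Derivation:
Op 1: a = malloc(1) -> a = 0; heap: [0-0 ALLOC][1-41 FREE]
Op 2: b = malloc(14) -> b = 1; heap: [0-0 ALLOC][1-14 ALLOC][15-41 FREE]
Op 3: c = malloc(3) -> c = 15; heap: [0-0 ALLOC][1-14 ALLOC][15-17 ALLOC][18-41 FREE]
Op 4: d = malloc(3) -> d = 18; heap: [0-0 ALLOC][1-14 ALLOC][15-17 ALLOC][18-20 ALLOC][21-41 FREE]
Op 5: c = realloc(c, 4) -> c = 21; heap: [0-0 ALLOC][1-14 ALLOC][15-17 FREE][18-20 ALLOC][21-24 ALLOC][25-41 FREE]
free(c): c = 21 -> block [21-24 ALLOC]; mark free, coalesce with adjacent free neighbors -> [0-0 ALLOC][1-14 ALLOC][15-17 FREE][18-20 ALLOC][21-41 FREE]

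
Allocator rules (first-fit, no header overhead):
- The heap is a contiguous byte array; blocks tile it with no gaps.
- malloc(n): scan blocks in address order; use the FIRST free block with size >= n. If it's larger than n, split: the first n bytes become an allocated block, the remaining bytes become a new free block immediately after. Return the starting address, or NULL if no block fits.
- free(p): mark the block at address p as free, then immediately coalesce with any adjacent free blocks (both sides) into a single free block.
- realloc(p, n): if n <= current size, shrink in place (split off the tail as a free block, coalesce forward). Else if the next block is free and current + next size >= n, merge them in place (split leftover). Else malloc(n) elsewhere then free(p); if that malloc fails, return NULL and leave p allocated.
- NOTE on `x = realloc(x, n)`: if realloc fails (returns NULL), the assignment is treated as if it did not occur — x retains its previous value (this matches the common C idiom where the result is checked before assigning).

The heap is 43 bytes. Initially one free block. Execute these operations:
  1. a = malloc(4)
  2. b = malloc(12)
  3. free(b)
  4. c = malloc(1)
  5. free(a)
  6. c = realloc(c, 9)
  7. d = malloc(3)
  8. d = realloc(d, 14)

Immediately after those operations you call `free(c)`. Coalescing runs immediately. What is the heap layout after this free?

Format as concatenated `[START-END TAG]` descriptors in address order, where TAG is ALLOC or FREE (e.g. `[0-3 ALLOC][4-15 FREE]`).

Op 1: a = malloc(4) -> a = 0; heap: [0-3 ALLOC][4-42 FREE]
Op 2: b = malloc(12) -> b = 4; heap: [0-3 ALLOC][4-15 ALLOC][16-42 FREE]
Op 3: free(b) -> (freed b); heap: [0-3 ALLOC][4-42 FREE]
Op 4: c = malloc(1) -> c = 4; heap: [0-3 ALLOC][4-4 ALLOC][5-42 FREE]
Op 5: free(a) -> (freed a); heap: [0-3 FREE][4-4 ALLOC][5-42 FREE]
Op 6: c = realloc(c, 9) -> c = 4; heap: [0-3 FREE][4-12 ALLOC][13-42 FREE]
Op 7: d = malloc(3) -> d = 0; heap: [0-2 ALLOC][3-3 FREE][4-12 ALLOC][13-42 FREE]
Op 8: d = realloc(d, 14) -> d = 13; heap: [0-3 FREE][4-12 ALLOC][13-26 ALLOC][27-42 FREE]
free(c): c = 4 -> block [4-12 ALLOC]; mark free, coalesce with adjacent free neighbors -> [0-12 FREE][13-26 ALLOC][27-42 FREE]

Answer: [0-12 FREE][13-26 ALLOC][27-42 FREE]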